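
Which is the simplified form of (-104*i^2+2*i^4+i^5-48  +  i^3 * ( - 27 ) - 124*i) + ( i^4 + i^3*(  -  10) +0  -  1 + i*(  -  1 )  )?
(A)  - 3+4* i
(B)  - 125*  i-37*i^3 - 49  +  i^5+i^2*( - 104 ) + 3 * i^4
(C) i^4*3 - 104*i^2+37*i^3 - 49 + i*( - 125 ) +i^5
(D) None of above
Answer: B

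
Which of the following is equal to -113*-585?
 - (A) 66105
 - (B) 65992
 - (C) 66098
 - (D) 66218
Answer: A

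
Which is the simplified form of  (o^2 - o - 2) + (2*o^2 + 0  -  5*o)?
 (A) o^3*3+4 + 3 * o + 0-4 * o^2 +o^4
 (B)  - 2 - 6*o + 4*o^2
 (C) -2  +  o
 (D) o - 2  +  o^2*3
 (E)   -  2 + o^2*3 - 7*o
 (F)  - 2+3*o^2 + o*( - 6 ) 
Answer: F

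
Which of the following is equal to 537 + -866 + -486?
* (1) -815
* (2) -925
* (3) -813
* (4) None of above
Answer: 1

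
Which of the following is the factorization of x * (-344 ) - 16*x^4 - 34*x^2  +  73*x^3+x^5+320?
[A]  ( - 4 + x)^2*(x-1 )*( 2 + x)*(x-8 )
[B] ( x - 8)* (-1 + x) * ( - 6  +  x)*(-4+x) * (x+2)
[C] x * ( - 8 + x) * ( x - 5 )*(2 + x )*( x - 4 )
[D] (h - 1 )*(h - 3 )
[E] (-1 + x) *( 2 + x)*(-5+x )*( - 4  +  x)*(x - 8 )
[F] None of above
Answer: E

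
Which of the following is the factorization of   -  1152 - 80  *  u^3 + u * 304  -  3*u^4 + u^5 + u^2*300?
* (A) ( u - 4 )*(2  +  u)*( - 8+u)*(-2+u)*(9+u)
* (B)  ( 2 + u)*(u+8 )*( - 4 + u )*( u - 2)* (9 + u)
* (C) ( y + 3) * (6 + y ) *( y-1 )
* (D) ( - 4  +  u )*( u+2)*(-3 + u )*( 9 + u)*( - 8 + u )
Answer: A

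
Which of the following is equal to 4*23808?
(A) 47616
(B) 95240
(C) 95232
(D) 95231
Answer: C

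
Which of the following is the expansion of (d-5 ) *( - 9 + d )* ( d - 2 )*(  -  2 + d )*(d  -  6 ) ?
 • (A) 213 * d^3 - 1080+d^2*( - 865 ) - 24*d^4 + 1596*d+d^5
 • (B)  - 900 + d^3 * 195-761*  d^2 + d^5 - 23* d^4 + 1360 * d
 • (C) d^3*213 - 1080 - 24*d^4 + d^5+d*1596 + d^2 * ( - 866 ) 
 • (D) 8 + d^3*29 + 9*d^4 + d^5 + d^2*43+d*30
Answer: C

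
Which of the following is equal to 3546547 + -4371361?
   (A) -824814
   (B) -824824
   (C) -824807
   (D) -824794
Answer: A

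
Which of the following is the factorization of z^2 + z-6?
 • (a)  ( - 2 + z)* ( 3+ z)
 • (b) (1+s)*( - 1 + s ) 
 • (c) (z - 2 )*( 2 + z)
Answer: a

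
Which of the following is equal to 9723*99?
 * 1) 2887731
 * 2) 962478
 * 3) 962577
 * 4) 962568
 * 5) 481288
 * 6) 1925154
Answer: 3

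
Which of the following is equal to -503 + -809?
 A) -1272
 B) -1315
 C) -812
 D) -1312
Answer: D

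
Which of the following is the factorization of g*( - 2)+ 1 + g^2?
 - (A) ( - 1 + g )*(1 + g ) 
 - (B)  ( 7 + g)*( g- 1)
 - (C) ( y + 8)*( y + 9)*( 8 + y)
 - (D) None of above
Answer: D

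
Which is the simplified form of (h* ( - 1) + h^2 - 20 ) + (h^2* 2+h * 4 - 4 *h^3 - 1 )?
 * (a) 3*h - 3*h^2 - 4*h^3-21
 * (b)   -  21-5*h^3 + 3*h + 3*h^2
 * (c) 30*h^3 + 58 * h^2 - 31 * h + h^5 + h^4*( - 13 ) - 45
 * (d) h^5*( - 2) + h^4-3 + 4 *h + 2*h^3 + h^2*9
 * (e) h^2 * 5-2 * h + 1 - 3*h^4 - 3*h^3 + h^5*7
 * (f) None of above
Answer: f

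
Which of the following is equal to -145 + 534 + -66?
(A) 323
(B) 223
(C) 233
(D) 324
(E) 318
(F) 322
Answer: A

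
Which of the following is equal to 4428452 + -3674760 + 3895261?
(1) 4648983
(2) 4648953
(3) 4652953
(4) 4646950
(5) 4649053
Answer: 2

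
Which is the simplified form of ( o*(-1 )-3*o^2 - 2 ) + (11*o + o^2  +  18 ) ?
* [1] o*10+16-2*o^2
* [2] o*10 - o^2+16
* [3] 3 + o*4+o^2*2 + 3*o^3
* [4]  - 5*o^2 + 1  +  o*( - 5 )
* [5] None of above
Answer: 1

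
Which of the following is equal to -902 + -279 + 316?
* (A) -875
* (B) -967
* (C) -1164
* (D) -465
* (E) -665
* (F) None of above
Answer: F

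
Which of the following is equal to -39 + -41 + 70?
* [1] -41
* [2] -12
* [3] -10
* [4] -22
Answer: 3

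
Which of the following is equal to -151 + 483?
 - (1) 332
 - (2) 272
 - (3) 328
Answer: 1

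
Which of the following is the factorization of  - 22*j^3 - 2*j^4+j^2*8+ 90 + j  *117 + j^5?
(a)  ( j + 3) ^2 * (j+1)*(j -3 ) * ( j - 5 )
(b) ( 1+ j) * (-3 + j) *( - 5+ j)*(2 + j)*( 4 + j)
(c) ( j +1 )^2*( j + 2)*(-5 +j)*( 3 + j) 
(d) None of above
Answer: d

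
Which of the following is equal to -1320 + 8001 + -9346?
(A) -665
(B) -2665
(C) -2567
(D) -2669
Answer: B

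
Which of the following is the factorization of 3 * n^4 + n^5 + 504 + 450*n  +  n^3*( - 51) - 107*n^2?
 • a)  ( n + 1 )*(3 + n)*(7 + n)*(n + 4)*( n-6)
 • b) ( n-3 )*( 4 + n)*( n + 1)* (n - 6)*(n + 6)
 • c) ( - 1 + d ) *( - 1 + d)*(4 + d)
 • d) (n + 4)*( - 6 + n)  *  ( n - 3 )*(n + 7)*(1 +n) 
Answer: d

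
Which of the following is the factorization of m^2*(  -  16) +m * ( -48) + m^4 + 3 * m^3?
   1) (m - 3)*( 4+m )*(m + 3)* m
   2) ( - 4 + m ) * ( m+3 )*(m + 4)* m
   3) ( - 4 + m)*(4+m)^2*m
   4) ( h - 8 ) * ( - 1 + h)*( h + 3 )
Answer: 2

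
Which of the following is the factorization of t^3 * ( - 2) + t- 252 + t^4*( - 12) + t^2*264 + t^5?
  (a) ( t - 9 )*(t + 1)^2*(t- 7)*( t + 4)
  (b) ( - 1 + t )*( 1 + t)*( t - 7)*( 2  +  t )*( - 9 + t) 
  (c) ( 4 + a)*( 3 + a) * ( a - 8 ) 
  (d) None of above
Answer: d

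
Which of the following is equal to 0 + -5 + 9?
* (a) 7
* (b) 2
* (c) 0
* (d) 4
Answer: d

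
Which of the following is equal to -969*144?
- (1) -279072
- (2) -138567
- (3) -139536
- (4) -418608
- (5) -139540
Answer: 3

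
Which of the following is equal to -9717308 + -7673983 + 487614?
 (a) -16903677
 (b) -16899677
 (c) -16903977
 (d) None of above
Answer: a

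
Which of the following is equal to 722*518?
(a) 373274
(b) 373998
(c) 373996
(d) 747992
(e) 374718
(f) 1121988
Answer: c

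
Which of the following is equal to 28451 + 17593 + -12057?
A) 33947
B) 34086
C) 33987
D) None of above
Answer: C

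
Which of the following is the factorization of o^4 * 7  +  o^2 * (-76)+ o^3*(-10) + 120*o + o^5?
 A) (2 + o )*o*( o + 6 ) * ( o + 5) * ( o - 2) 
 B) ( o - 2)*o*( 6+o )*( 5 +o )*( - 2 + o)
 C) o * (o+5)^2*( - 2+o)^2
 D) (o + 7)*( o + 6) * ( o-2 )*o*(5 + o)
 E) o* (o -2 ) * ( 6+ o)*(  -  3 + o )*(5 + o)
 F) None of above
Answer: B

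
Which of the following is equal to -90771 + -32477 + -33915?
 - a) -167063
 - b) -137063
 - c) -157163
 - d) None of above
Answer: c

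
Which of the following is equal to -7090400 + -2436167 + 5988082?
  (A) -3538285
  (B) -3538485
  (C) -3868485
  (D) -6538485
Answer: B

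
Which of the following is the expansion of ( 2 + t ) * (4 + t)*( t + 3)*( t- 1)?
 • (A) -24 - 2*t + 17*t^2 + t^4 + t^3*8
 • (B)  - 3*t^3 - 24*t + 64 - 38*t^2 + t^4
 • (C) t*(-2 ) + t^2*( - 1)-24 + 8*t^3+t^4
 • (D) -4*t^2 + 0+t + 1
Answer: A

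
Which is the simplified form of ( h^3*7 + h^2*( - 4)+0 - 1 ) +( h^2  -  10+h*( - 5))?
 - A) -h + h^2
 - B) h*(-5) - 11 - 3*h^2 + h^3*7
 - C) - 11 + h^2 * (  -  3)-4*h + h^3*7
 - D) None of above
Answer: B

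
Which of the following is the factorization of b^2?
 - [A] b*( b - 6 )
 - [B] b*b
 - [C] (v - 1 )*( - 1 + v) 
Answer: B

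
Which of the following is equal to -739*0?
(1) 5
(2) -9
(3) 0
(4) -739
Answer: 3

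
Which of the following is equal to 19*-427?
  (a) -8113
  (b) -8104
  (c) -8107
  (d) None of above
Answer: a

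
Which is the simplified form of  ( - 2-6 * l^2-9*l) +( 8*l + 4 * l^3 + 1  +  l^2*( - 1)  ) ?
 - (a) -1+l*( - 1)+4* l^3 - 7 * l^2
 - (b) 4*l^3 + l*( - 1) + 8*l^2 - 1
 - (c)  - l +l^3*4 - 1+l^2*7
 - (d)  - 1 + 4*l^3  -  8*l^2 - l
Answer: a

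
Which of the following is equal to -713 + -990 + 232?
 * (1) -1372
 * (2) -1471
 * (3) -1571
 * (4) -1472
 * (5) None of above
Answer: 2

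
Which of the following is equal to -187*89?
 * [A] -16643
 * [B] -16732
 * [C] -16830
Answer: A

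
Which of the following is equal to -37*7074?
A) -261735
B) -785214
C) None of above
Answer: C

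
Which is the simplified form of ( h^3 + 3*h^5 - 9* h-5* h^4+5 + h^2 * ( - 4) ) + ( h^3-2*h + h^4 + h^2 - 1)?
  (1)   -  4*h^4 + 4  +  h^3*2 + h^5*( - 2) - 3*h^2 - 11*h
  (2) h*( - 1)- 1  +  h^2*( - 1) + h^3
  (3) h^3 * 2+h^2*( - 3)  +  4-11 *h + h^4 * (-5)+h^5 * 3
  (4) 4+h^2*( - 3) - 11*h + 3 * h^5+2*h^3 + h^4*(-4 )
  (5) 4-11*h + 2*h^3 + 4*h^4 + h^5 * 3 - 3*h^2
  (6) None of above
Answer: 4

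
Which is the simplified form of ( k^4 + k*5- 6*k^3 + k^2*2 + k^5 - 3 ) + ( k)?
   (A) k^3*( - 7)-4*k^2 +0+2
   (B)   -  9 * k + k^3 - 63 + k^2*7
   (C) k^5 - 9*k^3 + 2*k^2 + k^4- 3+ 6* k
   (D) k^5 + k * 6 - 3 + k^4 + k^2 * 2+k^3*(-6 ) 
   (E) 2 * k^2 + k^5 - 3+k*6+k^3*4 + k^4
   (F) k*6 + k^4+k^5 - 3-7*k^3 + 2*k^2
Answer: D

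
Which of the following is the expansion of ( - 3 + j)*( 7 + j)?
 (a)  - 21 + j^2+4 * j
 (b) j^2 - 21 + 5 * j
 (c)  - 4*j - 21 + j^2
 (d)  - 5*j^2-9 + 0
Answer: a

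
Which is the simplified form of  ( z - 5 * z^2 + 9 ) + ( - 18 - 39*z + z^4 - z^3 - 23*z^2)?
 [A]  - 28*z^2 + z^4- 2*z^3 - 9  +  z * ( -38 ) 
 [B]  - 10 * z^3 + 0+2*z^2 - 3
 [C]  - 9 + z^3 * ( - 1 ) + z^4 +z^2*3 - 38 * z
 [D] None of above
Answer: D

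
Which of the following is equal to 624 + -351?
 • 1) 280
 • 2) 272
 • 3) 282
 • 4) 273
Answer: 4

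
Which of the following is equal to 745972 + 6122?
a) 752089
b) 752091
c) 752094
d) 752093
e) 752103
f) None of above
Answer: c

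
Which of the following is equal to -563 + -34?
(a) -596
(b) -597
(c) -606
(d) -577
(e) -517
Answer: b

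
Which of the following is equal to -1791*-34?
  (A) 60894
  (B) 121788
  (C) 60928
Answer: A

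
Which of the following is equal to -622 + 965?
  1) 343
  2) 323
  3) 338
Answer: 1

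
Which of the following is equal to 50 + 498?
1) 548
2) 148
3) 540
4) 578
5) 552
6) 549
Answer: 1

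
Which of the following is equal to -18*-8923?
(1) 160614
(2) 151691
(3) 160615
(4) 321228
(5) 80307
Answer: 1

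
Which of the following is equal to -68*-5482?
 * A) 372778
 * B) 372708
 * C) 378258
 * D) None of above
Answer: D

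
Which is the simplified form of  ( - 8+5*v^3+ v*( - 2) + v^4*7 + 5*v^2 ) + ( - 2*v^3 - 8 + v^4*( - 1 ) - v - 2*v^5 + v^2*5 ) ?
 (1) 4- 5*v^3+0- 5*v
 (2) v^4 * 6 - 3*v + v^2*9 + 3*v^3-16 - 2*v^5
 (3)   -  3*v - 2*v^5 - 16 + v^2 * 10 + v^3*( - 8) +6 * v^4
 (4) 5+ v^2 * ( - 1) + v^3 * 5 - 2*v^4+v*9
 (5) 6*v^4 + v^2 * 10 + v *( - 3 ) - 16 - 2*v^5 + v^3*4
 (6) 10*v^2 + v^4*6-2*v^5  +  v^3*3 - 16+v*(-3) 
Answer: 6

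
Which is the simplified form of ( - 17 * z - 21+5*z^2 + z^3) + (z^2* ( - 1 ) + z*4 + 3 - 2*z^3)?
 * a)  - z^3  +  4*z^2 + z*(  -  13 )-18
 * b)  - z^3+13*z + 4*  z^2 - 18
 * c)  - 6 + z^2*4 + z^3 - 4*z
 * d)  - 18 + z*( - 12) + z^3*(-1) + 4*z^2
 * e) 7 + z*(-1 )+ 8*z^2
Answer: a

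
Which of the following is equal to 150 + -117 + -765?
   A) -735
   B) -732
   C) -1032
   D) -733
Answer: B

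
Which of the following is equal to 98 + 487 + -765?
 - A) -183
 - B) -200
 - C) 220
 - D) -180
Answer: D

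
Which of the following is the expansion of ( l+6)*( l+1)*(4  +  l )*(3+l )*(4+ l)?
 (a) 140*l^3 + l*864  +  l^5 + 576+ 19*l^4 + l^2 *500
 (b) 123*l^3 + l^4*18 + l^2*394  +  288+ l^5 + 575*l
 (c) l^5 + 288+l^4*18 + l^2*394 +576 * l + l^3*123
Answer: c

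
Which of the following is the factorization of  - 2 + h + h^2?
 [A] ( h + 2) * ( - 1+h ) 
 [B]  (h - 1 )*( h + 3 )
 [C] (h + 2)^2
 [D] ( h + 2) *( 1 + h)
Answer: A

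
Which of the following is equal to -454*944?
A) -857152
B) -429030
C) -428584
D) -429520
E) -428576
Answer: E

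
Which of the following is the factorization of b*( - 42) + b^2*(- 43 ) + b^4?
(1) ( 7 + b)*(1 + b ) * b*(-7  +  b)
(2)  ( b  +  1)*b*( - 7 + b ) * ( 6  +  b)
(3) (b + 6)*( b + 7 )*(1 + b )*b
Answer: 2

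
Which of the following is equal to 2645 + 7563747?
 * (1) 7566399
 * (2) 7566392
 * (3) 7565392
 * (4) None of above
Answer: 2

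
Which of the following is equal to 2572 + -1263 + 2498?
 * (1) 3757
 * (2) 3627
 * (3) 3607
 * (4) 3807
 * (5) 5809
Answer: 4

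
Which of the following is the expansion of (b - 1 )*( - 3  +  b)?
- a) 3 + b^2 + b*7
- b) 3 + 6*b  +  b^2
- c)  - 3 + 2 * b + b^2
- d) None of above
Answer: d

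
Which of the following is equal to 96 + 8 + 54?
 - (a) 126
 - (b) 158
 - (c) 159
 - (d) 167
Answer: b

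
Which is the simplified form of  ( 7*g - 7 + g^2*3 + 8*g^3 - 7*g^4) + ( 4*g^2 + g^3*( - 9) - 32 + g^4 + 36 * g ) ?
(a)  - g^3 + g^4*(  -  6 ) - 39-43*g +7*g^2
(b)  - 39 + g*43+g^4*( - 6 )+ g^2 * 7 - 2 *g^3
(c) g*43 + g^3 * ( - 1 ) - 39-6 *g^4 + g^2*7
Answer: c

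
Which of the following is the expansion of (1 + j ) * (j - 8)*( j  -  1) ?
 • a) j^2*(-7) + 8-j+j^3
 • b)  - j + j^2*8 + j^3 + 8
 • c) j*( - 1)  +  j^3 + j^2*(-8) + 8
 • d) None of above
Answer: c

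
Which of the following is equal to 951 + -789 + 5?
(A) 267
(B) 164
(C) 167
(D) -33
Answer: C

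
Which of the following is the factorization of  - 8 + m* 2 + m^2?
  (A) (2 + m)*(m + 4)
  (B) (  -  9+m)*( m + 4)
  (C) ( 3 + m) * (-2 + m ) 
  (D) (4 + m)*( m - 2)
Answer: D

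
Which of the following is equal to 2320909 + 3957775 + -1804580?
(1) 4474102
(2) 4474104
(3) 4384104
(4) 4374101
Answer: 2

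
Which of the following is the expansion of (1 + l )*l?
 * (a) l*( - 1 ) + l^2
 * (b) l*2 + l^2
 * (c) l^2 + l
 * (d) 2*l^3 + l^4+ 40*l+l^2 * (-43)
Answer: c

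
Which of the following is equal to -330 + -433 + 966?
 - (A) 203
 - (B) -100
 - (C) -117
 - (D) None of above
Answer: A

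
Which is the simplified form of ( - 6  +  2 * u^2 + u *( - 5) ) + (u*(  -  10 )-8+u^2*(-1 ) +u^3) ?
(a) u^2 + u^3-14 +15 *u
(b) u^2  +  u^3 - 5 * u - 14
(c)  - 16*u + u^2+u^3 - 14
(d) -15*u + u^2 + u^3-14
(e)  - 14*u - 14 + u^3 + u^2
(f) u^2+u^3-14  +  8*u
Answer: d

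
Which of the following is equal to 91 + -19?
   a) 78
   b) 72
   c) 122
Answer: b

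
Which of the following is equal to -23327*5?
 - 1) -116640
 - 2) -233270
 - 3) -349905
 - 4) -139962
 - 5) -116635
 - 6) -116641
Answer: 5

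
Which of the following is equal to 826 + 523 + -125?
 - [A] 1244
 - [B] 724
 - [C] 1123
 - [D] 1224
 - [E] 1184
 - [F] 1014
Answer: D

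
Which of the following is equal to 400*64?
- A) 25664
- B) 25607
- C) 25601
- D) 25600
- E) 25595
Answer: D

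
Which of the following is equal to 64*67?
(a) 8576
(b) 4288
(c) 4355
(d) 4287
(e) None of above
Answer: b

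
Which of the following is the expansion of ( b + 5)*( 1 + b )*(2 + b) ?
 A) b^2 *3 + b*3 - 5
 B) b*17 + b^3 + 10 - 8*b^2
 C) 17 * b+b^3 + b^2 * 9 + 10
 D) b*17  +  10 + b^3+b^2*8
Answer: D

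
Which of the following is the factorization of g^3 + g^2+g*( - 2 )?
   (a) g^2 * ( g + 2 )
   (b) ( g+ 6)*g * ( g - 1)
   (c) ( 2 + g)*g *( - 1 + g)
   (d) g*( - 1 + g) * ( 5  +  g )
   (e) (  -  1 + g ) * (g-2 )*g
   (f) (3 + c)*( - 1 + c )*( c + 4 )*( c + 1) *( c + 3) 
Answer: c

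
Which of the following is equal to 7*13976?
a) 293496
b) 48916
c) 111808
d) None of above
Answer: d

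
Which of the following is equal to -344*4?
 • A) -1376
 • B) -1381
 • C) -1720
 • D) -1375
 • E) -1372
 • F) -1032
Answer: A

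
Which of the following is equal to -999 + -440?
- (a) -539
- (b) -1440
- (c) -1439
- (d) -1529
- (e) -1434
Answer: c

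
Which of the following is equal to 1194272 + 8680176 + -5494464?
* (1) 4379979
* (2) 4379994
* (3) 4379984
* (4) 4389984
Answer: 3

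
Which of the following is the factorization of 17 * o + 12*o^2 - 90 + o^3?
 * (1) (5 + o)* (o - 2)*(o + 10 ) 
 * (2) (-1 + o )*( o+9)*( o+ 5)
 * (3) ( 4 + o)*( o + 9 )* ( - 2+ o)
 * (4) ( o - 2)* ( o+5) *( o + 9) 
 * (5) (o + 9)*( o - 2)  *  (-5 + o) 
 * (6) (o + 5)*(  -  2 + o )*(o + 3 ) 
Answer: 4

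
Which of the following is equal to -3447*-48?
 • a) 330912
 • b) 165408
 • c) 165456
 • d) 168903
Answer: c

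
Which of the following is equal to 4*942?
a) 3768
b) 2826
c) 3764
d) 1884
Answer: a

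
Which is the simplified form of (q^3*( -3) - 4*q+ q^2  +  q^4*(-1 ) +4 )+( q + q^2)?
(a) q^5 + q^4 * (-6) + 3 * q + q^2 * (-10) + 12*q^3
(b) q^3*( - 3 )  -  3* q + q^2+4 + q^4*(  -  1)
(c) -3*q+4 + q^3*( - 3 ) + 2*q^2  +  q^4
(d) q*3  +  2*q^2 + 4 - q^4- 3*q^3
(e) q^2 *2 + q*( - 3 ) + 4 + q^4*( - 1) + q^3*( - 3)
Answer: e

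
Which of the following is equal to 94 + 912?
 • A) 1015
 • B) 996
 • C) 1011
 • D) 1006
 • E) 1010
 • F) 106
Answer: D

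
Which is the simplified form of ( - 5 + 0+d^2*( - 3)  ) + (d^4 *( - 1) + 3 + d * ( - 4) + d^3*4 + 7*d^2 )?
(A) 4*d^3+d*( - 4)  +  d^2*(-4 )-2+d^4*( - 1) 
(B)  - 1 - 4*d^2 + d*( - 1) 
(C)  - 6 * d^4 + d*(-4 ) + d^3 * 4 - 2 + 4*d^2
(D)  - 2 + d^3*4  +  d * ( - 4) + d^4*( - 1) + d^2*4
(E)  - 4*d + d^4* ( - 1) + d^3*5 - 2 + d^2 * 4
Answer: D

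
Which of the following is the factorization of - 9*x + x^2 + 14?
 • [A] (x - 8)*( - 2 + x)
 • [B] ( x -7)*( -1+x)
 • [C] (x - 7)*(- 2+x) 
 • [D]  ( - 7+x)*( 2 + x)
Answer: C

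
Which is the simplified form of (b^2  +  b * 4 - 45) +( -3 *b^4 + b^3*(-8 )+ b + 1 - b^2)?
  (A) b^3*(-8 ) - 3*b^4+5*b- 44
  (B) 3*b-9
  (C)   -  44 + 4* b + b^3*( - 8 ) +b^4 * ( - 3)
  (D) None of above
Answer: A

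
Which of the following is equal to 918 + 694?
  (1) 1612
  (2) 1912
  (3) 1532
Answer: 1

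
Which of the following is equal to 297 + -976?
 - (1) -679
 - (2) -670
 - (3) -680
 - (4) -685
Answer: 1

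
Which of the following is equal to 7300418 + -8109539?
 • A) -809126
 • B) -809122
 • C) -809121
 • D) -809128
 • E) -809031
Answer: C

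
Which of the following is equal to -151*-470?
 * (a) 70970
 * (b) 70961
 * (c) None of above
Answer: a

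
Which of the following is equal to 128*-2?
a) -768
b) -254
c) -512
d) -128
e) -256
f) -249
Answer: e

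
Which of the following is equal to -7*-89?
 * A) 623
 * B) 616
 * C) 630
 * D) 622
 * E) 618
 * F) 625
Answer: A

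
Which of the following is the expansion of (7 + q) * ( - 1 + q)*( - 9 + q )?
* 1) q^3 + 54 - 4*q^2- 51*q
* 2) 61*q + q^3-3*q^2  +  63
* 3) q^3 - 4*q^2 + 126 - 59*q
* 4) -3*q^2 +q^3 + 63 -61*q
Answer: 4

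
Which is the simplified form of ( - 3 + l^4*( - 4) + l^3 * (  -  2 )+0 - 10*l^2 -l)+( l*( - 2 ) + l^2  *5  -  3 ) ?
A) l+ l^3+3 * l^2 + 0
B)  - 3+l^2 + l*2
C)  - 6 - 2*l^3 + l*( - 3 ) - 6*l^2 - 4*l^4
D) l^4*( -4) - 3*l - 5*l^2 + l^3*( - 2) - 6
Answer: D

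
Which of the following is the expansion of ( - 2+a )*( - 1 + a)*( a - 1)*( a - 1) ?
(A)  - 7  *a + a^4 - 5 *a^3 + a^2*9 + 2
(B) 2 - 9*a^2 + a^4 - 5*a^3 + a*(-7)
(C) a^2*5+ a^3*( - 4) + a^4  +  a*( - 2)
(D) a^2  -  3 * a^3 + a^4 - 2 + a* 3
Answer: A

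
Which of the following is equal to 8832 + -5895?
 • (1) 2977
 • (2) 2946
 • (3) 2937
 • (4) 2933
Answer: 3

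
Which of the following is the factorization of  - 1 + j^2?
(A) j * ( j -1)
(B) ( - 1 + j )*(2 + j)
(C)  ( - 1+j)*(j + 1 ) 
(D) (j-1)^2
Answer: C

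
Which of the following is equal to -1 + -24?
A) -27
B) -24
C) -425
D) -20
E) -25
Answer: E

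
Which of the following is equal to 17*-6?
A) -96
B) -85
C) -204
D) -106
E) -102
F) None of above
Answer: E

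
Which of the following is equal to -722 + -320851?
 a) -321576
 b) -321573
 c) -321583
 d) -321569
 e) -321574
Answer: b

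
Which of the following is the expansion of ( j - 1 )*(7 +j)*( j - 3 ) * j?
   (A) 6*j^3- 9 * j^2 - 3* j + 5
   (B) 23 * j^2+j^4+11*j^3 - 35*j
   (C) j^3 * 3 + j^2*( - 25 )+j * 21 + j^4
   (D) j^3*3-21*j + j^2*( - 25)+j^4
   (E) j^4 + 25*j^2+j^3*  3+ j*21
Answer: C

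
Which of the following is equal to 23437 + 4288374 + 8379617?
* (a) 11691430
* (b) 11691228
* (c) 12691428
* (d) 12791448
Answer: c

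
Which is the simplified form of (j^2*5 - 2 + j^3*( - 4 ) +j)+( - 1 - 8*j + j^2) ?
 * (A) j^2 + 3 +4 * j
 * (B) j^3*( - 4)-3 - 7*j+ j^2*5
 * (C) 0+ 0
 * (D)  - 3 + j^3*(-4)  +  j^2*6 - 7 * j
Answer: D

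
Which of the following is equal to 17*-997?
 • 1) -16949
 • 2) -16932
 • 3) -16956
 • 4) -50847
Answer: 1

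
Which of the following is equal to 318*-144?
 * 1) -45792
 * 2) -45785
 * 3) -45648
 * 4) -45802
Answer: 1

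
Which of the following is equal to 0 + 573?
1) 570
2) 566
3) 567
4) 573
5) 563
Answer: 4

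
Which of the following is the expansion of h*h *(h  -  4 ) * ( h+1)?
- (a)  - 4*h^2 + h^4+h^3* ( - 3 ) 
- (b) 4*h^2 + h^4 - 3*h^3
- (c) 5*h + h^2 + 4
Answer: a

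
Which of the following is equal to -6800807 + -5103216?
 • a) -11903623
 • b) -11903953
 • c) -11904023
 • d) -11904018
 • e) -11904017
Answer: c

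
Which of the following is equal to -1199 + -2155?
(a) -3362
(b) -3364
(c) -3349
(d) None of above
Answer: d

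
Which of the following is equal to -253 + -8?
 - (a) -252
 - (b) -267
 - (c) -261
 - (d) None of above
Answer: c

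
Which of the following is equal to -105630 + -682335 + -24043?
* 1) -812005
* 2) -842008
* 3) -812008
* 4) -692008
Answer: 3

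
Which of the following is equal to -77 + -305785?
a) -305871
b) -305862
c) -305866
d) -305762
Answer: b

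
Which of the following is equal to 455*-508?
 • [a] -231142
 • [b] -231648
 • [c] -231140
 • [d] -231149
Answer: c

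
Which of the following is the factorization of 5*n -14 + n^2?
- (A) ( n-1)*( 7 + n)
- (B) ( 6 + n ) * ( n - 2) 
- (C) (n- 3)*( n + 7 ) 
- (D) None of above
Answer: D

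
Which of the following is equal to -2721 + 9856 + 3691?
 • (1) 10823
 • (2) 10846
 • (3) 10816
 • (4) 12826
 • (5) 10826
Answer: 5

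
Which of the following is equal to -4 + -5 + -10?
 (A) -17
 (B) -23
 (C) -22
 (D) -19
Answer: D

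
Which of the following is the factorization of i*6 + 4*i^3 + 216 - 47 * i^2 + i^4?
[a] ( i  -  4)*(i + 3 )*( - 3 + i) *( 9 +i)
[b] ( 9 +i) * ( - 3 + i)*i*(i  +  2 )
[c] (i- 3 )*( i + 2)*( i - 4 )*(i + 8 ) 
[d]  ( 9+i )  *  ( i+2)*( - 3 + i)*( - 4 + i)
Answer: d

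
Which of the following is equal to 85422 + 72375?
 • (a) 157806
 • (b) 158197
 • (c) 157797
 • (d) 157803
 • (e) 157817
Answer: c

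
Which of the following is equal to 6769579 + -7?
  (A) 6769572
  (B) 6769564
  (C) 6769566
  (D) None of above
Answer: A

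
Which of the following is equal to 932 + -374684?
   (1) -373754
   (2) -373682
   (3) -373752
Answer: 3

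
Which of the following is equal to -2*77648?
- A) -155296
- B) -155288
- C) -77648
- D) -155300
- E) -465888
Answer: A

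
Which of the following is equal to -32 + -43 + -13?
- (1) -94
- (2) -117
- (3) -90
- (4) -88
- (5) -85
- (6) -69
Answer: 4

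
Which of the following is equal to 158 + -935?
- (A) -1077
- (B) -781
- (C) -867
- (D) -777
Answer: D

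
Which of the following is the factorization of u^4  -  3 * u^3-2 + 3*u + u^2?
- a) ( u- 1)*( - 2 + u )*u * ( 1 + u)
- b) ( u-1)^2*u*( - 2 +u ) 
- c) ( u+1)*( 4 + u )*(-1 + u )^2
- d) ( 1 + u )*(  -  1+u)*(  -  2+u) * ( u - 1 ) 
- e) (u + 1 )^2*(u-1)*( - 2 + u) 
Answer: d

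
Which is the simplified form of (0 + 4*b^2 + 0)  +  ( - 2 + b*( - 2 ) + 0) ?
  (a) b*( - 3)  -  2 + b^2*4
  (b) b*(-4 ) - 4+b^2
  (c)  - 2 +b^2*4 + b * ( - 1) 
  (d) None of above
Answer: d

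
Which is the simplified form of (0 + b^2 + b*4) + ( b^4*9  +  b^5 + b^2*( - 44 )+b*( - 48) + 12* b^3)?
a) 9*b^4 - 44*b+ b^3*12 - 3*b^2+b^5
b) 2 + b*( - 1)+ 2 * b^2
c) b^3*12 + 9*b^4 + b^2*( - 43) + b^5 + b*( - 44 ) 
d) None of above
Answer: c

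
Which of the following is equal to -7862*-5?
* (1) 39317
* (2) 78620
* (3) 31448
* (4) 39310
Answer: 4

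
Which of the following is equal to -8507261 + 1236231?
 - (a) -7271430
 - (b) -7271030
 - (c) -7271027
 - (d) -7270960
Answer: b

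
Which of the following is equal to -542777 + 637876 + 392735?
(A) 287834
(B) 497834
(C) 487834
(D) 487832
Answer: C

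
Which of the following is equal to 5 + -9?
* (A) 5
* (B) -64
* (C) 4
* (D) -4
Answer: D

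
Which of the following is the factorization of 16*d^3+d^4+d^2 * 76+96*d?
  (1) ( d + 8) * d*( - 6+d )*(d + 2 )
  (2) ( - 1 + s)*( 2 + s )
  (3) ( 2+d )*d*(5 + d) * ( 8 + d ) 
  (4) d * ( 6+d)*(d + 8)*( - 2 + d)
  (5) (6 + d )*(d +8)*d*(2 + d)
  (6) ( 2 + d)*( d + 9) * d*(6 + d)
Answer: 5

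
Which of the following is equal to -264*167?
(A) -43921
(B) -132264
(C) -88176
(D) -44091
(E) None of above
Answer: E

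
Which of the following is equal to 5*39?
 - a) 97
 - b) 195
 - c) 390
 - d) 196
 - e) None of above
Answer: b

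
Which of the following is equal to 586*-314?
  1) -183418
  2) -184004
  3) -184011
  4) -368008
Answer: 2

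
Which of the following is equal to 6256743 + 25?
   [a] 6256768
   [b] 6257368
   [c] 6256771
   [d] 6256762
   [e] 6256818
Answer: a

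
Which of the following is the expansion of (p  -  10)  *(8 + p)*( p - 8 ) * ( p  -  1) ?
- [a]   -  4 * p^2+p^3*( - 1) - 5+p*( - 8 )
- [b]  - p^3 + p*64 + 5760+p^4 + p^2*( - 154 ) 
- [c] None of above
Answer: c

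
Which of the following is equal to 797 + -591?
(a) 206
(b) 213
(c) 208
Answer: a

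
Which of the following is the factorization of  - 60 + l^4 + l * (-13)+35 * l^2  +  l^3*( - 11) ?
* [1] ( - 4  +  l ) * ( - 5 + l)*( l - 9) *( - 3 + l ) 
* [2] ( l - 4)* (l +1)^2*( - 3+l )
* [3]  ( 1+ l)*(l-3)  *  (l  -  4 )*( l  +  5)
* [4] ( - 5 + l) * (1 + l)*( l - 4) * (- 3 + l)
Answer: 4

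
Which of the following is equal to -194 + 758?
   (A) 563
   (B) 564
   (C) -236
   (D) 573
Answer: B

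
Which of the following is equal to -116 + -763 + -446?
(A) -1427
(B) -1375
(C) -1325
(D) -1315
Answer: C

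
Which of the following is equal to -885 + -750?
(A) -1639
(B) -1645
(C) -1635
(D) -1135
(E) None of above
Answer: C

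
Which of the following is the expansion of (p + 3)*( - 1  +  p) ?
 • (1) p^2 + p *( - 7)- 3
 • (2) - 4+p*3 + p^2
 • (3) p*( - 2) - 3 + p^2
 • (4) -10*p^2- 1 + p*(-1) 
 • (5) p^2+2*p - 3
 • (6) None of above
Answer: 5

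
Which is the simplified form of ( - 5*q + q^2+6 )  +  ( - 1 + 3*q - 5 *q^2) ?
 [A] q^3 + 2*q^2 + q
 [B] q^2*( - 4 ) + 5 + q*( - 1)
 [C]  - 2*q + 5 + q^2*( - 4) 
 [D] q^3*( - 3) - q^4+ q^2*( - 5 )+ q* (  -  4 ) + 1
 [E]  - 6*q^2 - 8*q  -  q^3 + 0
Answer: C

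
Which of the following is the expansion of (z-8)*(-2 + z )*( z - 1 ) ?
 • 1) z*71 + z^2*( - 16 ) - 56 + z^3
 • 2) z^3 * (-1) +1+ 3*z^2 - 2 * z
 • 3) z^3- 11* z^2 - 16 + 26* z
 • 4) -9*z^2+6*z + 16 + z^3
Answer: 3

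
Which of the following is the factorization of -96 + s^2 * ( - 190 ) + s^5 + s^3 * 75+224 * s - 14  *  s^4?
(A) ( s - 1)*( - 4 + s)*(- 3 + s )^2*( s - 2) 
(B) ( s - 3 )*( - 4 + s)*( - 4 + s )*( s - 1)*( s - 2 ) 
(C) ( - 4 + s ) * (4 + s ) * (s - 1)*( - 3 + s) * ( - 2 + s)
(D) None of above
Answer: B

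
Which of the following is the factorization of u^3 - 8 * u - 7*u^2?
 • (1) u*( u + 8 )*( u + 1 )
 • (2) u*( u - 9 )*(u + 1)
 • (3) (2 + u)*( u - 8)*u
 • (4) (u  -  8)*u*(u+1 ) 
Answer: 4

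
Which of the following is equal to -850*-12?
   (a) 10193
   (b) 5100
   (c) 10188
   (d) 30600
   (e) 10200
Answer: e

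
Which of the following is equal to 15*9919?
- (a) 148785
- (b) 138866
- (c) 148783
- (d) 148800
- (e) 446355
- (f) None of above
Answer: a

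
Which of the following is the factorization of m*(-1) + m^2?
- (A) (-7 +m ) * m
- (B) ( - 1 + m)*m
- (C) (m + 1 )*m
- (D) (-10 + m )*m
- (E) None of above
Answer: B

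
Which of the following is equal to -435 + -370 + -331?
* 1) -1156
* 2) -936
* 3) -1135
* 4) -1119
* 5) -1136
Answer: 5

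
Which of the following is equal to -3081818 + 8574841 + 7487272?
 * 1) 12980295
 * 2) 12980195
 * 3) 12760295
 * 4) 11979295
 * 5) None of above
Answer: 1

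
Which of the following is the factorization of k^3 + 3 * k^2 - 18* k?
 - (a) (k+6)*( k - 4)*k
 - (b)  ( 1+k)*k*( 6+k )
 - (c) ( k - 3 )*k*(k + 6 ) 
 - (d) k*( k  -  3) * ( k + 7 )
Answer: c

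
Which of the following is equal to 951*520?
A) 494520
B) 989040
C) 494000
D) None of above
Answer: A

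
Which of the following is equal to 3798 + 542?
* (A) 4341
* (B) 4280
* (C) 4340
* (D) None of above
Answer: C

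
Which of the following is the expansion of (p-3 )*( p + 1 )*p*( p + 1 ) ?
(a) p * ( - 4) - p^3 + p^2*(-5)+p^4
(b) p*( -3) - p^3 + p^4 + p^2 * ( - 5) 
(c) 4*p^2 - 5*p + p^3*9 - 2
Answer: b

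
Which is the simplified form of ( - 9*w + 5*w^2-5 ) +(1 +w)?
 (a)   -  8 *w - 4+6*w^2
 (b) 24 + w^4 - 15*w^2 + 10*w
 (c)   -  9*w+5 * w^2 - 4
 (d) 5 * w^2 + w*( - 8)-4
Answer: d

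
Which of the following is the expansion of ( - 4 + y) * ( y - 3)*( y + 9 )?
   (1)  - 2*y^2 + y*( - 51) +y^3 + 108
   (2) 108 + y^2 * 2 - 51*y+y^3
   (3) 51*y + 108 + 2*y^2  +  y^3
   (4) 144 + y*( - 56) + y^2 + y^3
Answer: 2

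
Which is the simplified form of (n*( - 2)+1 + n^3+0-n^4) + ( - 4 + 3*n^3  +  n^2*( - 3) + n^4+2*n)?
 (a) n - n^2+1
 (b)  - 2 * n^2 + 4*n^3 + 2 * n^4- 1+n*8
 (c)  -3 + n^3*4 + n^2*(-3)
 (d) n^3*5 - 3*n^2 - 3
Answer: c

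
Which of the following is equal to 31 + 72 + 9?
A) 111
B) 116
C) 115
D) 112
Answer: D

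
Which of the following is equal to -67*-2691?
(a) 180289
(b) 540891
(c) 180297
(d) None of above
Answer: c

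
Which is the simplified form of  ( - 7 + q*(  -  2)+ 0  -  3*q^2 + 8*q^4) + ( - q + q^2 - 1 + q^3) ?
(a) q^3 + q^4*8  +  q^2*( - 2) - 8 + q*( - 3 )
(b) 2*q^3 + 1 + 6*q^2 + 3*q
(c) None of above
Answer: a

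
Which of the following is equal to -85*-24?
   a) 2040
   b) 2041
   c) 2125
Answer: a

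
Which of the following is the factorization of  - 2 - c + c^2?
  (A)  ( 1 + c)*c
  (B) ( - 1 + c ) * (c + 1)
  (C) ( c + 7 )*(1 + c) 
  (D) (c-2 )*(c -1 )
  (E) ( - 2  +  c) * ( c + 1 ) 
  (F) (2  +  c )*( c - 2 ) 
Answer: E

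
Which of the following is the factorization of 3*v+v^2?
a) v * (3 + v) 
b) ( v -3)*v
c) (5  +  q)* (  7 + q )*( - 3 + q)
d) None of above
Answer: a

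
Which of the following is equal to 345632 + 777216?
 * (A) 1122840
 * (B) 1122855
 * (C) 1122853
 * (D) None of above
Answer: D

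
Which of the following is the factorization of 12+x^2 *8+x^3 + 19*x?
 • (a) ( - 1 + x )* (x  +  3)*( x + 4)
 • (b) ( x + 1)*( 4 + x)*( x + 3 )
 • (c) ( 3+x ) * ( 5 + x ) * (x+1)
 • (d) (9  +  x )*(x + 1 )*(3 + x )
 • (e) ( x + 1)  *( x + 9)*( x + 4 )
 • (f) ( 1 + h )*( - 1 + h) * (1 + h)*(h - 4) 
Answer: b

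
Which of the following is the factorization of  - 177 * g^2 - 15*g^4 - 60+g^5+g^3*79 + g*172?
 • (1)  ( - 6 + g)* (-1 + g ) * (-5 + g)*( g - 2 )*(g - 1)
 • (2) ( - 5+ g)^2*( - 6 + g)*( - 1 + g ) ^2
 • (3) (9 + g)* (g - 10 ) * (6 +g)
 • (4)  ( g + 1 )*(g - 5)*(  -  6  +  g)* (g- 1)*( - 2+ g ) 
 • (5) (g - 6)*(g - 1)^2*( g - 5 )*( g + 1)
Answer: 1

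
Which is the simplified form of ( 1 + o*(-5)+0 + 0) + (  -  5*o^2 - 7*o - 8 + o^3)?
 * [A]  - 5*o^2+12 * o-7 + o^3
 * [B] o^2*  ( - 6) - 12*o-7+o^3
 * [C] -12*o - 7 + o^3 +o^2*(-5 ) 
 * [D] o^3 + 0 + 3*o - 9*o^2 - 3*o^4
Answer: C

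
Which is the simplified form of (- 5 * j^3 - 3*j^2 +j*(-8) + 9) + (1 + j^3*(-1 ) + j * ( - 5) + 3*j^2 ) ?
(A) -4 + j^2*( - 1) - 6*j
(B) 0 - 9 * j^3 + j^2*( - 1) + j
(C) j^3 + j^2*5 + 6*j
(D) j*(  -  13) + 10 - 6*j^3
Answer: D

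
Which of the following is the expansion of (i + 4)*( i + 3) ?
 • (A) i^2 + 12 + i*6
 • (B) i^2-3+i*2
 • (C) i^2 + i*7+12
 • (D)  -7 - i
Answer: C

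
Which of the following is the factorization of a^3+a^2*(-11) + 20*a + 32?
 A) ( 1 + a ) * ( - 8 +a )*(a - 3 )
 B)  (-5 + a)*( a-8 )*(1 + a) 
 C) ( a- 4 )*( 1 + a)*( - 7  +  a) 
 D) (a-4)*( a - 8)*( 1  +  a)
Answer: D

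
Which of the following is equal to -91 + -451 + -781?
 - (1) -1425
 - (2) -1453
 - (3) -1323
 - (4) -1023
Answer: 3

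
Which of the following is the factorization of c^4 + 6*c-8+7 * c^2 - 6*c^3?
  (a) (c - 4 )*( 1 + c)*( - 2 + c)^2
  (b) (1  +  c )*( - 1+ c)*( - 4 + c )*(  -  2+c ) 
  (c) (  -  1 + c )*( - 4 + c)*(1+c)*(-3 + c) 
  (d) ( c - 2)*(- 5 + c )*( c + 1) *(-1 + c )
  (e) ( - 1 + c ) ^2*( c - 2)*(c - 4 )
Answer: b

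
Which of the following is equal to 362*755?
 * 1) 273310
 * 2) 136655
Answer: 1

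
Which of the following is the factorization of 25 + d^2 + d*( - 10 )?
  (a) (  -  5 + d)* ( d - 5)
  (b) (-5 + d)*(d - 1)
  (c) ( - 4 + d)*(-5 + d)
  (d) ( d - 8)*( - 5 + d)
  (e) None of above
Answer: a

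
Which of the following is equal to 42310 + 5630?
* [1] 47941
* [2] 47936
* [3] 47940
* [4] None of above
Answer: 3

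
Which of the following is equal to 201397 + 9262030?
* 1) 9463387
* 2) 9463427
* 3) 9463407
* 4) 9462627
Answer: 2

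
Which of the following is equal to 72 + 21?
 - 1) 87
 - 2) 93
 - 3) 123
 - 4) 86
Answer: 2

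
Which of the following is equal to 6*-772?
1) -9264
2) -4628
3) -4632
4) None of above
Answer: 3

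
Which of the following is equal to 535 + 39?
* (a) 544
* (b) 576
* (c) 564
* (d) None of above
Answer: d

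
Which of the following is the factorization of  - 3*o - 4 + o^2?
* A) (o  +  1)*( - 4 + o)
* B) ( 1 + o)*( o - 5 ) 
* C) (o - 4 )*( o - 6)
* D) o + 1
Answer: A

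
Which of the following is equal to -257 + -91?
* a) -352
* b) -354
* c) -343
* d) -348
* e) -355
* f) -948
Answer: d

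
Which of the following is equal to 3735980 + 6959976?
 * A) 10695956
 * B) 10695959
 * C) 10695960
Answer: A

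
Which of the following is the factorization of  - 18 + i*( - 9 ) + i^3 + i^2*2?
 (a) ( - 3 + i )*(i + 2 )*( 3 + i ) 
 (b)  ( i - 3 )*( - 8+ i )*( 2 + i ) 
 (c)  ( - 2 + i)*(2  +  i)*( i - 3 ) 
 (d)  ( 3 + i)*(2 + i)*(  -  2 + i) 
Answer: a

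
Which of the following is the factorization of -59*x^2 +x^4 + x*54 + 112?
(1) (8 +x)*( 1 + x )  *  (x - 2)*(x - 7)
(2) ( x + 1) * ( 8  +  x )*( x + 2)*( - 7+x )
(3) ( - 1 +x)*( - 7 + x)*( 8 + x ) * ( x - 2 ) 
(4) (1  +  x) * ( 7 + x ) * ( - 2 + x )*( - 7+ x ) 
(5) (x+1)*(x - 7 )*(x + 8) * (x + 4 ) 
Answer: 1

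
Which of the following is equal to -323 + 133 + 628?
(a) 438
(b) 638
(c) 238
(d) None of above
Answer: a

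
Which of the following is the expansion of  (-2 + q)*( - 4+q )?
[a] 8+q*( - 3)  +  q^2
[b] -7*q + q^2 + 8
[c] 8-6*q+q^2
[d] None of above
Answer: c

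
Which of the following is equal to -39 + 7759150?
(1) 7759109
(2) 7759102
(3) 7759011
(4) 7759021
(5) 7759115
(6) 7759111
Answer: 6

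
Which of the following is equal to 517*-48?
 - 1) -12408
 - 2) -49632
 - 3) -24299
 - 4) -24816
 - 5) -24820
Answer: 4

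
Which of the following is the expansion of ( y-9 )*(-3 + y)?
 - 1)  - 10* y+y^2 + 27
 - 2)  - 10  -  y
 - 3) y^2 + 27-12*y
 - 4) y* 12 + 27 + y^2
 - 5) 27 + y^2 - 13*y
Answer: 3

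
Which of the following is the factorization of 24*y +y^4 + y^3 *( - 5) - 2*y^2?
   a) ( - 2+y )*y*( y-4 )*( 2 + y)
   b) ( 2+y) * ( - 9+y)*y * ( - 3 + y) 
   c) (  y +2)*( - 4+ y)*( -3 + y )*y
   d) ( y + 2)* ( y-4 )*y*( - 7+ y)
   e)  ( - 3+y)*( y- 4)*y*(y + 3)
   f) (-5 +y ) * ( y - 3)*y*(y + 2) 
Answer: c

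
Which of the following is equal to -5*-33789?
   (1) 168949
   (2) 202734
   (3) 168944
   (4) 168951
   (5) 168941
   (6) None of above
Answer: 6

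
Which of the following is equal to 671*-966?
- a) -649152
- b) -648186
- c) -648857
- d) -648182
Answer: b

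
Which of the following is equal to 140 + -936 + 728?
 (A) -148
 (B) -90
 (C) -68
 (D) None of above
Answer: C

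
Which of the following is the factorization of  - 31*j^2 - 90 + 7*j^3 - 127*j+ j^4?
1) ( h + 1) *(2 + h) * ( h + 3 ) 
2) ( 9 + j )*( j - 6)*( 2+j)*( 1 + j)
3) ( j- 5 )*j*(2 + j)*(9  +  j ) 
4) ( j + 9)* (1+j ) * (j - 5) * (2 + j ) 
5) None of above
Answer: 4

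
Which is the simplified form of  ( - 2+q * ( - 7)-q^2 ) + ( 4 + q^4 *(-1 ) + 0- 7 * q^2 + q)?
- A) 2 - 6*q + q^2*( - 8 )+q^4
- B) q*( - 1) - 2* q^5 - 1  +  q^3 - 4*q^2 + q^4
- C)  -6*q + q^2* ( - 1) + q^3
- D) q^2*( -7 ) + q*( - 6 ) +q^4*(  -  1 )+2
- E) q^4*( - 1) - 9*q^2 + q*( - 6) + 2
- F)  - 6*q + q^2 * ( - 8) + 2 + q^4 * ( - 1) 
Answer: F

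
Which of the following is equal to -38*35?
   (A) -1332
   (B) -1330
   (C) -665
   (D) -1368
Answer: B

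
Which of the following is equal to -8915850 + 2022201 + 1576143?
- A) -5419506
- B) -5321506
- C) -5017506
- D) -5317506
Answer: D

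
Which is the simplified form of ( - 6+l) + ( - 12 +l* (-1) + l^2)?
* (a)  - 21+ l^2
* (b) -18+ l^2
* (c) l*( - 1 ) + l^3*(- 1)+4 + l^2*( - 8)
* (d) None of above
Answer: b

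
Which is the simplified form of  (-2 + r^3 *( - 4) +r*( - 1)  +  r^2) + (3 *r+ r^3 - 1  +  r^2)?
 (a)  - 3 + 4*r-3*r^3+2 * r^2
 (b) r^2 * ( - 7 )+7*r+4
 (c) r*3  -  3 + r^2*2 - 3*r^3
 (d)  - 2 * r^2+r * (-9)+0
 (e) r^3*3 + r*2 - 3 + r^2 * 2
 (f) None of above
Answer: f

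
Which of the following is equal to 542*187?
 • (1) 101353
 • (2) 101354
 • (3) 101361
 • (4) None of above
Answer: 2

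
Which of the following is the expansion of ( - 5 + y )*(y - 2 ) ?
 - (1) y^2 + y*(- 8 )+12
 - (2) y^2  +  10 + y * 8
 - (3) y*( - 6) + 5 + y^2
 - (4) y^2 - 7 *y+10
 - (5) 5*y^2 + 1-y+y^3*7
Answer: 4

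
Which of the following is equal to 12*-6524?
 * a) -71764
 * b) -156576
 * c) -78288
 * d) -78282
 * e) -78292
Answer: c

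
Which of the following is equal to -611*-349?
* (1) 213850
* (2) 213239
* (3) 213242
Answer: 2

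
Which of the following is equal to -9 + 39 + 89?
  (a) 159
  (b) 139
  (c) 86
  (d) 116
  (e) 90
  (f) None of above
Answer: f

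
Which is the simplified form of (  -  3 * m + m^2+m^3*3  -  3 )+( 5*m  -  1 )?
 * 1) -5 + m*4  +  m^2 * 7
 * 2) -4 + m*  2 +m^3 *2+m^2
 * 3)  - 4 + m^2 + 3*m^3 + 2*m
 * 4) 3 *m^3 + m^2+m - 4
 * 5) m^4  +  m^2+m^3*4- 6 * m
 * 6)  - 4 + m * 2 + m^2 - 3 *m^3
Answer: 3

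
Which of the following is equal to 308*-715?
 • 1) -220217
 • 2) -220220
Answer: 2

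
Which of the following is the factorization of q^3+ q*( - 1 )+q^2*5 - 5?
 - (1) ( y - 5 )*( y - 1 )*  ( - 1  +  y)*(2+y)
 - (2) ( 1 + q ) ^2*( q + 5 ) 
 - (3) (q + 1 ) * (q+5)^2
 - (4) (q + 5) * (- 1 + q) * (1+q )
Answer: 4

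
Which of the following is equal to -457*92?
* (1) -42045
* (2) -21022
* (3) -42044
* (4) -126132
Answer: 3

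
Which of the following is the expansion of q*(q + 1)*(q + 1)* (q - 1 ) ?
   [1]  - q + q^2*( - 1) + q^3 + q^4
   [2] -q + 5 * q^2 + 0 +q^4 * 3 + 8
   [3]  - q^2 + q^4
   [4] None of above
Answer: 1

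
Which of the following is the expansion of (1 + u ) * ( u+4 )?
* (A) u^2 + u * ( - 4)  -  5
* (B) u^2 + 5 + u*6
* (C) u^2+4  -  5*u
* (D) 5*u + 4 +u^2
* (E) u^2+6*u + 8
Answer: D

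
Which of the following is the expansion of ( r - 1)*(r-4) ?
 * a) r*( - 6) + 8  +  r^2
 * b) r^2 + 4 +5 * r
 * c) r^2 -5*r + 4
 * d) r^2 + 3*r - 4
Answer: c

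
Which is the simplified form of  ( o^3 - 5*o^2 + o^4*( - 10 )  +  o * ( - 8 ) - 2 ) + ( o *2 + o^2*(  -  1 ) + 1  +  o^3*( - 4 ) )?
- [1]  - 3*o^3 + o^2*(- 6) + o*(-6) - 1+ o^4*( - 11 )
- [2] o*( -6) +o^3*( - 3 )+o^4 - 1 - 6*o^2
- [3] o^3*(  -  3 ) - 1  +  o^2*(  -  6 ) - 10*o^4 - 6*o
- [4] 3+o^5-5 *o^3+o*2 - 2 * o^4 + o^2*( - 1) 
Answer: 3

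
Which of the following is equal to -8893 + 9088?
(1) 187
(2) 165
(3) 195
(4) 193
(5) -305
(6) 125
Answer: 3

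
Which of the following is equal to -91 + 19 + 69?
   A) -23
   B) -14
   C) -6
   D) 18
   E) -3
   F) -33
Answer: E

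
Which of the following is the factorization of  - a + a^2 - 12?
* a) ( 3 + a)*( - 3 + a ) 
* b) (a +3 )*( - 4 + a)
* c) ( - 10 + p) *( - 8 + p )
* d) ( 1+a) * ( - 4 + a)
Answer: b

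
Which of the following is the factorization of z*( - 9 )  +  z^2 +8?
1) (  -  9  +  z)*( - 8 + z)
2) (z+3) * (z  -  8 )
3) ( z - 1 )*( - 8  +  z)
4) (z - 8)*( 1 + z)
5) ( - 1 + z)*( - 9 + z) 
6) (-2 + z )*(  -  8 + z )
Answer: 3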